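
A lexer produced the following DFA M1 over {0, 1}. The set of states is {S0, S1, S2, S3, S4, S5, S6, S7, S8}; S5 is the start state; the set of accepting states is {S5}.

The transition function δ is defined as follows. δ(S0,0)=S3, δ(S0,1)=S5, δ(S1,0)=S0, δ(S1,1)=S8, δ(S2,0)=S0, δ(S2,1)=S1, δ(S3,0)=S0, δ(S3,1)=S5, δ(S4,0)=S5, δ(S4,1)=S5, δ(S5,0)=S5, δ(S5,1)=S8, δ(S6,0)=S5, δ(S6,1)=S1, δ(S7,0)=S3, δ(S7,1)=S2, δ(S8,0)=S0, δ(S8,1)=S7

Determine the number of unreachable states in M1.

No path from S5 leads to S4, S6; the other 7 states are all reachable.

2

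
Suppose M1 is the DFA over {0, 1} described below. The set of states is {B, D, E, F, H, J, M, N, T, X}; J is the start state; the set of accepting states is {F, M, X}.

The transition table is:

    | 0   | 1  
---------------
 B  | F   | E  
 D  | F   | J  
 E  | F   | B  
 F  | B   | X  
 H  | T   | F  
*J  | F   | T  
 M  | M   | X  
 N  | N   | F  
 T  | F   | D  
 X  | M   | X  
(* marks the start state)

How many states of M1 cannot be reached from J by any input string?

No path from J leads to H, N; the other 8 states are all reachable.

2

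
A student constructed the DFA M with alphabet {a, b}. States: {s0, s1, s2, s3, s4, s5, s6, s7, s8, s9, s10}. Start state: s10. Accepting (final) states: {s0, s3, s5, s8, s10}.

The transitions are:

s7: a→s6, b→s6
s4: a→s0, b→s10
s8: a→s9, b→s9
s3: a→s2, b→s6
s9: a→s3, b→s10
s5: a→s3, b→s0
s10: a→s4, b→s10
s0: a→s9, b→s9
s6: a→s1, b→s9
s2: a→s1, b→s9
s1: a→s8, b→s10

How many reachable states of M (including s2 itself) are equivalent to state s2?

States {s5,s7} cannot be reached from the start state, so discard them.
Start with accepting vs non-accepting: {s0,s3,s8,s10} | {s1,s2,s4,s6,s9}.
Split {s0,s3,s8,s10} by δ(·,b) → {s0,s3,s8} and {s10}.
Refine {s1,s2,s4,s6,s9} on symbol a: members go to different blocks, giving {s1,s4,s9} and {s2,s6}.
Refine {s0,s3,s8} on symbol a: members go to different blocks, giving {s0,s8} and {s3}.
On input a, block {s1,s4,s9} splits into {s1,s4} and {s9}.
Stable partition: {s0,s8} | {s1,s4} | {s10} | {s2,s6} | {s3} | {s9} — 6 equivalence classes.
The equivalence class containing s2 is {s2,s6}, of size 2.

2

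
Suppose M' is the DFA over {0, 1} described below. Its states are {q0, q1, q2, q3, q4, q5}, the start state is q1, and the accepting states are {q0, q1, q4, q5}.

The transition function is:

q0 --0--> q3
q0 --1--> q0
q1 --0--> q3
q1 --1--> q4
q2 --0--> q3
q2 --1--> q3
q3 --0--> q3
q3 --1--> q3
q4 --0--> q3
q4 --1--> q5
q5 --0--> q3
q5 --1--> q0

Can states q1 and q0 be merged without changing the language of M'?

Reachable states from the start: {q0,q1,q3,q4,q5}. Unreachable: {q2} — drop them.
P0 = {q0,q1,q4,q5} | {q3}.
The partition is now stable with 2 blocks: {q0,q1,q4,q5} | {q3}.
q1 and q0 lie in the same block of the stable partition, so they are equivalent — no string distinguishes them.

Yes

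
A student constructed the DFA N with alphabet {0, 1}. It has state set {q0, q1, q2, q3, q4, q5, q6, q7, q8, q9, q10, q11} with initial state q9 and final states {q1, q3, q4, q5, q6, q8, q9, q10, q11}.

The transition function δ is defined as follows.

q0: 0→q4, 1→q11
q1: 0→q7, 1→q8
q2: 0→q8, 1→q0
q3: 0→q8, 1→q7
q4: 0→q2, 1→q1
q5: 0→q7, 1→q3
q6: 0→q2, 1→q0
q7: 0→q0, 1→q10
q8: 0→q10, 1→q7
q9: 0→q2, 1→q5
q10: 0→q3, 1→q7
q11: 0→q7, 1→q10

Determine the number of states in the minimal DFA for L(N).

6

Reachable states from the start: {q0,q1,q2,q3,q4,q5,q7,q8,q9,q10,q11}. Unreachable: {q6} — drop them.
P0 = {q1,q3,q4,q5,q8,q9,q10,q11} | {q0,q2,q7}.
Refine {q1,q3,q4,q5,q8,q9,q10,q11} on symbol 0: members go to different blocks, giving {q1,q4,q5,q9,q11} and {q3,q8,q10}.
On input 1, block {q1,q4,q5,q9,q11} splits into {q1,q5,q11} and {q4,q9}.
Split {q0,q2,q7} by δ(·,0) → {q0} and {q2} and {q7}.
The partition is now stable with 6 blocks: {q1,q5,q11} | {q0} | {q3,q8,q10} | {q4,q9} | {q2} | {q7}.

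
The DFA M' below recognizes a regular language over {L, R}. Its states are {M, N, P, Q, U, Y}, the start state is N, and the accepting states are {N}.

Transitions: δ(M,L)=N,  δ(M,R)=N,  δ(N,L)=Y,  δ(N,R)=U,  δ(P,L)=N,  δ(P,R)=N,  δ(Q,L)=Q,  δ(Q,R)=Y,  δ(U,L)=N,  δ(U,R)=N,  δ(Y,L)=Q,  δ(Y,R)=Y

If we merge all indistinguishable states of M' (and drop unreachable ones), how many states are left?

3

First remove the unreachable states {M,P}; 4 states remain.
Start with accepting vs non-accepting: {N} | {Q,U,Y}.
On input L, block {Q,U,Y} splits into {Q,Y} and {U}.
No further refinement is possible. Final partition (3 blocks): {N} | {Q,Y} | {U}.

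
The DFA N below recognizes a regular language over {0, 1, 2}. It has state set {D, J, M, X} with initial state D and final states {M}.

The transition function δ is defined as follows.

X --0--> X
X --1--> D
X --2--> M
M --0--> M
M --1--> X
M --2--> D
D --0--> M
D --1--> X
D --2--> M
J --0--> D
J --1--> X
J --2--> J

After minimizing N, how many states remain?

3

Reachable states from the start: {D,M,X}. Unreachable: {J} — drop them.
P0 = {M} | {D,X}.
Split {D,X} by δ(·,0) → {X} and {D}.
No further refinement is possible. Final partition (3 blocks): {M} | {X} | {D}.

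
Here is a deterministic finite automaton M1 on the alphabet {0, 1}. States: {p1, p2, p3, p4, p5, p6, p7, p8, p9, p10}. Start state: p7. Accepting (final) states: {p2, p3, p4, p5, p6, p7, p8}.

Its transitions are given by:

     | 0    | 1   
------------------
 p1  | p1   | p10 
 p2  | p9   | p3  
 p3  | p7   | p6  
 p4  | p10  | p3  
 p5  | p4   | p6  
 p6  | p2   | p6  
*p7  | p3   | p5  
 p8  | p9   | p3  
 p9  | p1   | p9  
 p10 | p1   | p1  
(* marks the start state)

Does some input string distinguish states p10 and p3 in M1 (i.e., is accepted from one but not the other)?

First remove the unreachable states {p8}; 9 states remain.
P0 = {p2,p3,p4,p5,p6,p7} | {p1,p9,p10}.
Split {p2,p3,p4,p5,p6,p7} by δ(·,0) → {p3,p5,p6,p7} and {p2,p4}.
Refine {p3,p5,p6,p7} on symbol 0: members go to different blocks, giving {p3,p7} and {p5,p6}.
The partition is now stable with 4 blocks: {p3,p7} | {p1,p9,p10} | {p2,p4} | {p5,p6}.
p10 and p3 end up in different blocks, so they are distinguishable. For instance, the string 'ε' is accepted from only p3.

Yes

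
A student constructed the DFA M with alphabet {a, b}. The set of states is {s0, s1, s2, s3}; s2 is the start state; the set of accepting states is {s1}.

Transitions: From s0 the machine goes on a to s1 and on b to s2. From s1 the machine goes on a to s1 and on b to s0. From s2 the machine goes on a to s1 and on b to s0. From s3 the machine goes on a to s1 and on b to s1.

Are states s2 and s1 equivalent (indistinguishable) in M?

Reachable states from the start: {s0,s1,s2}. Unreachable: {s3} — drop them.
Initial partition by acceptance: {s1} | {s0,s2}.
Stable partition: {s1} | {s0,s2} — 2 equivalence classes.
s2 and s1 end up in different blocks, so they are distinguishable. For instance, the string 'ε' is accepted from only s1.

No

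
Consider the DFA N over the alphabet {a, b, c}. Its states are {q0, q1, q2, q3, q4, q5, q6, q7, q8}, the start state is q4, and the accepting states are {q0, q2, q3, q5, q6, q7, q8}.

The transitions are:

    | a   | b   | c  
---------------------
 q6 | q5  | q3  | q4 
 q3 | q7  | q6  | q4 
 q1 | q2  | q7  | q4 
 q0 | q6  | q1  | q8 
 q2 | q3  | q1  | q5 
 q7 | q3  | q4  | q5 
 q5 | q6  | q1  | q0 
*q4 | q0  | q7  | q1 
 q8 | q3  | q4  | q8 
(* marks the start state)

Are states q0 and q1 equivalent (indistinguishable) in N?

No

Initial partition by acceptance: {q0,q2,q3,q5,q6,q7,q8} | {q1,q4}.
Split {q0,q2,q3,q5,q6,q7,q8} by δ(·,b) → {q0,q2,q5,q7,q8} and {q3,q6}.
Stable partition: {q0,q2,q5,q7,q8} | {q1,q4} | {q3,q6} — 3 equivalence classes.
q0 and q1 end up in different blocks, so they are distinguishable. For instance, the string 'ε' is accepted from only q0.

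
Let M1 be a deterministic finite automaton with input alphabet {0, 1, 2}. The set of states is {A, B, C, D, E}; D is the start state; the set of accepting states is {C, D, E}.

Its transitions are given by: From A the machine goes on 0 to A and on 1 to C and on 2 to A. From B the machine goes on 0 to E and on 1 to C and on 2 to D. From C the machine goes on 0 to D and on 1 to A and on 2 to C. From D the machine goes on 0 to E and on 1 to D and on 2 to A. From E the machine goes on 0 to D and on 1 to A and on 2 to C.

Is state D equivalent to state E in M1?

Reachable states from the start: {A,C,D,E}. Unreachable: {B} — drop them.
P0 = {C,D,E} | {A}.
Refine {C,D,E} on symbol 1: members go to different blocks, giving {C,E} and {D}.
No further refinement is possible. Final partition (3 blocks): {C,E} | {A} | {D}.
D and E end up in different blocks, so they are distinguishable. For instance, the string '1' is accepted from only D.

No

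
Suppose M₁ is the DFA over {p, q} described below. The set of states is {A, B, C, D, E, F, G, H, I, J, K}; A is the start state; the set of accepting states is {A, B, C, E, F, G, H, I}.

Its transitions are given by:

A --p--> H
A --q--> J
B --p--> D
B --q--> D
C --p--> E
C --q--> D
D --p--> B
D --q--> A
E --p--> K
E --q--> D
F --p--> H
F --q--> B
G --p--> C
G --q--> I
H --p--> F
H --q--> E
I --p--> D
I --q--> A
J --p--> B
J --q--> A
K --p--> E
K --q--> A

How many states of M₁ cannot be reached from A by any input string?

3

No path from A leads to C, G, I; the other 8 states are all reachable.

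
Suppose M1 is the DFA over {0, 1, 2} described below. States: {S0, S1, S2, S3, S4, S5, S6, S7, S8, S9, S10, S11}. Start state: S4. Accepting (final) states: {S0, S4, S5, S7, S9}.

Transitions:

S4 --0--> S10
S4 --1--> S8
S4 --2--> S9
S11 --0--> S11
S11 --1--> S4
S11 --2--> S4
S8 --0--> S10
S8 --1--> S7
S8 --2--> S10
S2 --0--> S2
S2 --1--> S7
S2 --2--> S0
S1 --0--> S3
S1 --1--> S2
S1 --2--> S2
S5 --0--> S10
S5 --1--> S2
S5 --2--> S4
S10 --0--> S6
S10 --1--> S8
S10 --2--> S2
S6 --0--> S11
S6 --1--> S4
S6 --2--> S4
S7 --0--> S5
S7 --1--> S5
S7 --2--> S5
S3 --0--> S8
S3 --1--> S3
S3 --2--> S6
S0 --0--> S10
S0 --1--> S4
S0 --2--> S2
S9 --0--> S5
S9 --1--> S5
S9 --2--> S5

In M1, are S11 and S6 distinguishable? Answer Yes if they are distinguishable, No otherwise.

Reachable states from the start: {S0,S2,S4,S5,S6,S7,S8,S9,S10,S11}. Unreachable: {S1,S3} — drop them.
Initial partition by acceptance: {S0,S4,S5,S7,S9} | {S2,S6,S8,S10,S11}.
Split {S0,S4,S5,S7,S9} by δ(·,0) → {S0,S4,S5} and {S7,S9}.
On input 1, block {S0,S4,S5} splits into {S4,S5} and {S0}.
Split {S4,S5} by δ(·,2) → {S4} and {S5}.
Split {S2,S6,S8,S10,S11} by δ(·,1) → {S2,S8} and {S6,S11} and {S10}.
Split {S2,S8} by δ(·,0) → {S2} and {S8}.
The partition is now stable with 8 blocks: {S4} | {S2} | {S7,S9} | {S0} | {S5} | {S6,S11} | {S10} | {S8}.
S11 and S6 lie in the same block of the stable partition, so they are equivalent — no string distinguishes them.

No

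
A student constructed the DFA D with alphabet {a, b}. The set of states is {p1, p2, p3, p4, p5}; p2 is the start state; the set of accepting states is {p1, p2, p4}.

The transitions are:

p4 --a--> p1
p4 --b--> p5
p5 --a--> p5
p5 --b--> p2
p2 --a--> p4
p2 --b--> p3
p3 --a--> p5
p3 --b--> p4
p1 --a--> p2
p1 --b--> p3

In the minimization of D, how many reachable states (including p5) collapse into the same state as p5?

Every state is reachable, so we keep all 5.
Initial partition by acceptance: {p1,p2,p4} | {p3,p5}.
Stable partition: {p1,p2,p4} | {p3,p5} — 2 equivalence classes.
The equivalence class containing p5 is {p3,p5}, of size 2.

2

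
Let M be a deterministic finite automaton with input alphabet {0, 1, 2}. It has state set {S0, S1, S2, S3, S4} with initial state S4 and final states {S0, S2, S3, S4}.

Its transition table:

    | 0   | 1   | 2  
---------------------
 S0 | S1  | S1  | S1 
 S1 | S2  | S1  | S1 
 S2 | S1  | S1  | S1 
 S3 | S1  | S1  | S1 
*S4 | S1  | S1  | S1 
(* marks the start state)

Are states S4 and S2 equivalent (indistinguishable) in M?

Reachable states from the start: {S1,S2,S4}. Unreachable: {S0,S3} — drop them.
Start with accepting vs non-accepting: {S2,S4} | {S1}.
No further refinement is possible. Final partition (2 blocks): {S2,S4} | {S1}.
S4 and S2 lie in the same block of the stable partition, so they are equivalent — no string distinguishes them.

Yes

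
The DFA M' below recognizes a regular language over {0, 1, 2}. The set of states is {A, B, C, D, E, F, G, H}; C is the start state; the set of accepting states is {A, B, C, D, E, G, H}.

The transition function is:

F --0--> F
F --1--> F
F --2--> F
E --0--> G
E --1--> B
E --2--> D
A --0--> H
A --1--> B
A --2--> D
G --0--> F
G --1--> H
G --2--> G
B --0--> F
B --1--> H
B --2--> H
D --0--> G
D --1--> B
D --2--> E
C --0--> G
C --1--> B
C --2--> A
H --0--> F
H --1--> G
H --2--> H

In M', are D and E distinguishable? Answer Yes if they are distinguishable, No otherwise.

Start with accepting vs non-accepting: {A,B,C,D,E,G,H} | {F}.
On input 0, block {A,B,C,D,E,G,H} splits into {A,C,D,E} and {B,G,H}.
The partition is now stable with 3 blocks: {A,C,D,E} | {F} | {B,G,H}.
D and E lie in the same block of the stable partition, so they are equivalent — no string distinguishes them.

No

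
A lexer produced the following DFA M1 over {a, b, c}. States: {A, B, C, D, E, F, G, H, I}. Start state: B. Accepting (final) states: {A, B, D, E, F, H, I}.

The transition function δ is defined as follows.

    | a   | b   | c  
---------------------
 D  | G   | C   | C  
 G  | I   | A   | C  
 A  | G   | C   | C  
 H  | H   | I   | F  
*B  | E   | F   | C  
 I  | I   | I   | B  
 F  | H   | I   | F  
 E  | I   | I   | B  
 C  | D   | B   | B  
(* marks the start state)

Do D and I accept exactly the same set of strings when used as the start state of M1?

No

Start with accepting vs non-accepting: {A,B,D,E,F,H,I} | {C,G}.
On input a, block {A,B,D,E,F,H,I} splits into {B,E,F,H,I} and {A,D}.
Refine {B,E,F,H,I} on symbol c: members go to different blocks, giving {E,F,H,I} and {B}.
On input c, block {E,F,H,I} splits into {E,I} and {F,H}.
Split {C,G} by δ(·,a) → {C} and {G}.
The partition is now stable with 6 blocks: {E,I} | {C} | {A,D} | {B} | {F,H} | {G}.
D and I end up in different blocks, so they are distinguishable. For instance, the string 'a' is accepted from only I.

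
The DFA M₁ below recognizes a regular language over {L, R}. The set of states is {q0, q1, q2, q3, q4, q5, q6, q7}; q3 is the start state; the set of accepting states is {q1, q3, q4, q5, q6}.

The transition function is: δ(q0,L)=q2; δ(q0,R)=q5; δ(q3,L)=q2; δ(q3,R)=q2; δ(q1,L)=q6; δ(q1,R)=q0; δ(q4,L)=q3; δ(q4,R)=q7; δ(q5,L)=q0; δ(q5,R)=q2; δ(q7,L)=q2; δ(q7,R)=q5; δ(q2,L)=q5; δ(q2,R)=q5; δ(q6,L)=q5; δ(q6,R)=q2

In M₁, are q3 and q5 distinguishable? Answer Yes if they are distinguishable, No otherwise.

First remove the unreachable states {q1,q4,q6,q7}; 4 states remain.
Initial partition by acceptance: {q3,q5} | {q0,q2}.
Split {q0,q2} by δ(·,L) → {q0} and {q2}.
Split {q3,q5} by δ(·,L) → {q3} and {q5}.
No further refinement is possible. Final partition (4 blocks): {q3} | {q0} | {q2} | {q5}.
q3 and q5 end up in different blocks, so they are distinguishable. For instance, the string 'LL' is accepted from only q3.

Yes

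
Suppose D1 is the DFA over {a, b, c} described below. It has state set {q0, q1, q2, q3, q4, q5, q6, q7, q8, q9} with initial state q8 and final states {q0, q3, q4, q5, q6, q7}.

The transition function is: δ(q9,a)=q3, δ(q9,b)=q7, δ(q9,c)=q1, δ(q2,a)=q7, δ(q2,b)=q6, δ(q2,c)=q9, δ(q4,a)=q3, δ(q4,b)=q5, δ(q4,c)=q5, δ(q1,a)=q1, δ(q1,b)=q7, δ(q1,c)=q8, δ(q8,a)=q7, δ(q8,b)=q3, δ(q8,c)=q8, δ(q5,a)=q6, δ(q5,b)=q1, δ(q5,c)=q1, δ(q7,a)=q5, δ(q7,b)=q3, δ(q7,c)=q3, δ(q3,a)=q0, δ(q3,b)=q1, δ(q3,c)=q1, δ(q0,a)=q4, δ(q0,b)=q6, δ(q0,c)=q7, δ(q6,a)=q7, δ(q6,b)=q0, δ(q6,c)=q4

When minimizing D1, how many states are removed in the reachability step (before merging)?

2

BFS from q8 reaches {q0, q1, q3, q4, q5, q6, q7, q8}; the 2 state(s) q2, q9 are never visited.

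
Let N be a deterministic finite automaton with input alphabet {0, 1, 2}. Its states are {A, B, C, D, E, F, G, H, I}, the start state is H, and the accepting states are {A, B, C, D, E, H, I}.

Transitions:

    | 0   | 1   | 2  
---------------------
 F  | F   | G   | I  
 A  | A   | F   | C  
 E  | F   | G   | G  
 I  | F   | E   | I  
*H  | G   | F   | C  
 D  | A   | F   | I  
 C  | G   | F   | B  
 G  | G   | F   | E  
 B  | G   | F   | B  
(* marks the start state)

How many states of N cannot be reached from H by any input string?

Starting at H and following transitions, the reachable set is {B, C, E, F, G, H, I}. That leaves A, D unreachable — 2 in total.

2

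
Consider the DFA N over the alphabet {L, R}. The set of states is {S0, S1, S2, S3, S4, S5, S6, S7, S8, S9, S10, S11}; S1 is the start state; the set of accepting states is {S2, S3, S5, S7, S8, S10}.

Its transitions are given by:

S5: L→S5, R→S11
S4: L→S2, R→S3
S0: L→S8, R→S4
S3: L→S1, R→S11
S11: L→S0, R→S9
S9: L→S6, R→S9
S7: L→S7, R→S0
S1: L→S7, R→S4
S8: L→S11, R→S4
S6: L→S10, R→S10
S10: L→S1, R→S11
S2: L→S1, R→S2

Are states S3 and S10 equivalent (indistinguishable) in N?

Yes

First remove the unreachable states {S5}; 11 states remain.
P0 = {S2,S3,S7,S8,S10} | {S0,S1,S4,S6,S9,S11}.
Split {S2,S3,S7,S8,S10} by δ(·,L) → {S2,S3,S8,S10} and {S7}.
Split {S2,S3,S8,S10} by δ(·,R) → {S3,S8,S10} and {S2}.
Split {S0,S1,S4,S6,S9,S11} by δ(·,L) → {S0,S6} and {S9,S11} and {S1} and {S4}.
On input L, block {S3,S8,S10} splits into {S3,S10} and {S8}.
Refine {S0,S6} on symbol L: members go to different blocks, giving {S0} and {S6}.
Split {S9,S11} by δ(·,L) → {S9} and {S11}.
No further refinement is possible. Final partition (10 blocks): {S3,S10} | {S0} | {S7} | {S2} | {S9} | {S1} | {S4} | {S8} | {S6} | {S11}.
S3 and S10 lie in the same block of the stable partition, so they are equivalent — no string distinguishes them.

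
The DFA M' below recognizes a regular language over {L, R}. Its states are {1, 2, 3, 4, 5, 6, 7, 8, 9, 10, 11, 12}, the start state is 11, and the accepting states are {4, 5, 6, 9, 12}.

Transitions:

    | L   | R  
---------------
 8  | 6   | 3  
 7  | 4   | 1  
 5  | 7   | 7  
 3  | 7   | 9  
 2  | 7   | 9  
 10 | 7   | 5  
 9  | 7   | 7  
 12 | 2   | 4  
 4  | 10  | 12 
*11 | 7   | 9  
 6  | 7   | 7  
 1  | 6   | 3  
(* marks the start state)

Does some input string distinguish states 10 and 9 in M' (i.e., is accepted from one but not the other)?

Yes

Reachable states from the start: {1,2,3,4,5,6,7,9,10,11,12}. Unreachable: {8} — drop them.
Start with accepting vs non-accepting: {4,5,6,9,12} | {1,2,3,7,10,11}.
Split {4,5,6,9,12} by δ(·,R) → {5,6,9} and {4,12}.
Split {1,2,3,7,10,11} by δ(·,L) → {2,3,10,11} and {1} and {7}.
The partition is now stable with 5 blocks: {5,6,9} | {2,3,10,11} | {4,12} | {1} | {7}.
10 and 9 end up in different blocks, so they are distinguishable. For instance, the string 'ε' is accepted from only 9.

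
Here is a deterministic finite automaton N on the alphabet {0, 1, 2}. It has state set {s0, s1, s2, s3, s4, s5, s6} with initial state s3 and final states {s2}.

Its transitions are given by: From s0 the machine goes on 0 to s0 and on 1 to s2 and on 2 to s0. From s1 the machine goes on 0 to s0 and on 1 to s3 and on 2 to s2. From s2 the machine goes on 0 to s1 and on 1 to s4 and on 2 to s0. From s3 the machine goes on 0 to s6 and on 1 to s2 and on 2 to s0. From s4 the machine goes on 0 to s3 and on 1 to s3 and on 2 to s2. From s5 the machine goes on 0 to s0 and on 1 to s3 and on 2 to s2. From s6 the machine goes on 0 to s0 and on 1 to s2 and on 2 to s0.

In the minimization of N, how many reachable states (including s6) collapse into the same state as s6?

3

First remove the unreachable states {s5}; 6 states remain.
P0 = {s2} | {s0,s1,s3,s4,s6}.
Split {s0,s1,s3,s4,s6} by δ(·,1) → {s0,s3,s6} and {s1,s4}.
The partition is now stable with 3 blocks: {s2} | {s0,s3,s6} | {s1,s4}.
State s6 belongs to the block {s0,s3,s6}, which has 3 states.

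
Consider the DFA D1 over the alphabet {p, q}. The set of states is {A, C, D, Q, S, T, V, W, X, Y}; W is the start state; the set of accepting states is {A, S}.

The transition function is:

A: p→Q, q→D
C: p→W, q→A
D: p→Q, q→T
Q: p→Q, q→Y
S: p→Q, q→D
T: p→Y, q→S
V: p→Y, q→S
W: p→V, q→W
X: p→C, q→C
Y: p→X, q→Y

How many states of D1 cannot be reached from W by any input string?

0

Every one of the 10 states is reachable from W.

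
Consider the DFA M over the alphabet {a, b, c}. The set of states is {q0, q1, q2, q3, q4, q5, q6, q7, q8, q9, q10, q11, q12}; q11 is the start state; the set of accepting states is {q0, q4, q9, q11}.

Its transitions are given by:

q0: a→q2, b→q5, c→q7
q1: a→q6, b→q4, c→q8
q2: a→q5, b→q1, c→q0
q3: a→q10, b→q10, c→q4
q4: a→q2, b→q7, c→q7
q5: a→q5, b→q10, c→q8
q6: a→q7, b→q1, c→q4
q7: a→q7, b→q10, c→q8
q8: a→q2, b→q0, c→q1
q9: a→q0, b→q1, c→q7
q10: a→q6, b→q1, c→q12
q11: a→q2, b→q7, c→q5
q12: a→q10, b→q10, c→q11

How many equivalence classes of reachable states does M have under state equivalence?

Reachable states from the start: {q0,q1,q2,q4,q5,q6,q7,q8,q10,q11,q12}. Unreachable: {q3,q9} — drop them.
P0 = {q0,q4,q11} | {q1,q2,q5,q6,q7,q8,q10,q12}.
Split {q1,q2,q5,q6,q7,q8,q10,q12} by δ(·,b) → {q2,q5,q6,q7,q10,q12} and {q1,q8}.
Refine {q2,q5,q6,q7,q10,q12} on symbol b: members go to different blocks, giving {q2,q6,q10} and {q5,q7,q12}.
Split {q2,q6,q10} by δ(·,a) → {q2,q6} and {q10}.
Refine {q5,q7,q12} on symbol a: members go to different blocks, giving {q5,q7} and {q12}.
No further refinement is possible. Final partition (6 blocks): {q0,q4,q11} | {q2,q6} | {q1,q8} | {q5,q7} | {q10} | {q12}.

6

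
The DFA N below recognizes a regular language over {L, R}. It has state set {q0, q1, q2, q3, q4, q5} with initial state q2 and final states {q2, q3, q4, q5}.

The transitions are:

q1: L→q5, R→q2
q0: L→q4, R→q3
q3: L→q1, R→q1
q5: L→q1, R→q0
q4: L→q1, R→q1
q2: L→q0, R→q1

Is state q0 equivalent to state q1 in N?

All states are reachable from the start state.
Initial partition by acceptance: {q2,q3,q4,q5} | {q0,q1}.
The partition is now stable with 2 blocks: {q2,q3,q4,q5} | {q0,q1}.
q0 and q1 lie in the same block of the stable partition, so they are equivalent — no string distinguishes them.

Yes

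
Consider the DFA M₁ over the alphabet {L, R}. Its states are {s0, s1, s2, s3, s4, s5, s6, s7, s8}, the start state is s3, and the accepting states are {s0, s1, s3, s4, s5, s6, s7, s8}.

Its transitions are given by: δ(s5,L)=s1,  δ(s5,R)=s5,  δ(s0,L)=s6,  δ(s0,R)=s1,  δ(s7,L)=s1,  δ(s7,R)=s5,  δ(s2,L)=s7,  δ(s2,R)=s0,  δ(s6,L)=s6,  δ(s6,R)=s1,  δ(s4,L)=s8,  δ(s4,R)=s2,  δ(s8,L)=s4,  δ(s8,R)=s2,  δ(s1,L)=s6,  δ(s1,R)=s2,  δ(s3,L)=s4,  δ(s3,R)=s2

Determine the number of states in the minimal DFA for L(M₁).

5

All states are reachable from the start state.
P0 = {s0,s1,s3,s4,s5,s6,s7,s8} | {s2}.
Split {s0,s1,s3,s4,s5,s6,s7,s8} by δ(·,R) → {s0,s5,s6,s7} and {s1,s3,s4,s8}.
Split {s0,s5,s6,s7} by δ(·,L) → {s0,s6} and {s5,s7}.
Split {s1,s3,s4,s8} by δ(·,L) → {s3,s4,s8} and {s1}.
Stable partition: {s0,s6} | {s2} | {s3,s4,s8} | {s5,s7} | {s1} — 5 equivalence classes.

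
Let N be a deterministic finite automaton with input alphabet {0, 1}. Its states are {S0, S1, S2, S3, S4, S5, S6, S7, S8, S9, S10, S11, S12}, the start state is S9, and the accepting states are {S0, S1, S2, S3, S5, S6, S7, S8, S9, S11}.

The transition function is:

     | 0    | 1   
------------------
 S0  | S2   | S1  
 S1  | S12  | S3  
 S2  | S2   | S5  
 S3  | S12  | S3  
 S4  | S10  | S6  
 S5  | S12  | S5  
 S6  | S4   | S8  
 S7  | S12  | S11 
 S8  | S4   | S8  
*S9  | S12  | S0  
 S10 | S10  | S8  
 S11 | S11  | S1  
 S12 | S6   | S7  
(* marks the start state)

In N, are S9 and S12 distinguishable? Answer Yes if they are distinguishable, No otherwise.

Yes

All states are reachable from the start state.
P0 = {S0,S1,S2,S3,S5,S6,S7,S8,S9,S11} | {S4,S10,S12}.
On input 0, block {S0,S1,S2,S3,S5,S6,S7,S8,S9,S11} splits into {S1,S3,S5,S6,S7,S8,S9} and {S0,S2,S11}.
On input 1, block {S1,S3,S5,S6,S7,S8,S9} splits into {S1,S3,S5,S6,S8} and {S7,S9}.
Split {S4,S10,S12} by δ(·,0) → {S4,S10} and {S12}.
Split {S1,S3,S5,S6,S8} by δ(·,0) → {S1,S3,S5} and {S6,S8}.
Stable partition: {S1,S3,S5} | {S4,S10} | {S0,S2,S11} | {S7,S9} | {S12} | {S6,S8} — 6 equivalence classes.
S9 and S12 end up in different blocks, so they are distinguishable. For instance, the string 'ε' is accepted from only S9.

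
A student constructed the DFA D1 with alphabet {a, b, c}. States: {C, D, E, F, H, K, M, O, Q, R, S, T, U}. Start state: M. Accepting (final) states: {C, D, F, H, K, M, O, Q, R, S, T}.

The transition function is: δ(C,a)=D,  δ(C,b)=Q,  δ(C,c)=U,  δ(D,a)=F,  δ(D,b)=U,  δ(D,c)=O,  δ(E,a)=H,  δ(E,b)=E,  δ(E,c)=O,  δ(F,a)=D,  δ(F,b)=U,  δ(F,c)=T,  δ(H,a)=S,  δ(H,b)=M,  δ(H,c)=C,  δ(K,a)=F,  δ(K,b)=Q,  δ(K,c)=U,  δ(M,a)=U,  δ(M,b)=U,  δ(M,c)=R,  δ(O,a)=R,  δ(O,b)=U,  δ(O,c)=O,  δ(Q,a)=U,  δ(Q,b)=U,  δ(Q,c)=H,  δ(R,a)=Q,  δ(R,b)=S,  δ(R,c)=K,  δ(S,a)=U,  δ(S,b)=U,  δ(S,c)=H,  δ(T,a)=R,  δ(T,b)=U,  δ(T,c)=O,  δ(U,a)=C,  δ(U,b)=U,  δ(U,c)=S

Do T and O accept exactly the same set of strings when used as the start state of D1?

First remove the unreachable states {E}; 12 states remain.
Start with accepting vs non-accepting: {C,D,F,H,K,M,O,Q,R,S,T} | {U}.
Split {C,D,F,H,K,M,O,Q,R,S,T} by δ(·,a) → {C,D,F,H,K,O,R,T} and {M,Q,S}.
Refine {C,D,F,H,K,O,R,T} on symbol a: members go to different blocks, giving {C,D,F,K,O,T} and {H,R}.
Refine {C,D,F,K,O,T} on symbol a: members go to different blocks, giving {C,D,F,K} and {O,T}.
On input b, block {C,D,F,K} splits into {C,K} and {D,F}.
Stable partition: {C,K} | {U} | {M,Q,S} | {H,R} | {O,T} | {D,F} — 6 equivalence classes.
T and O lie in the same block of the stable partition, so they are equivalent — no string distinguishes them.

Yes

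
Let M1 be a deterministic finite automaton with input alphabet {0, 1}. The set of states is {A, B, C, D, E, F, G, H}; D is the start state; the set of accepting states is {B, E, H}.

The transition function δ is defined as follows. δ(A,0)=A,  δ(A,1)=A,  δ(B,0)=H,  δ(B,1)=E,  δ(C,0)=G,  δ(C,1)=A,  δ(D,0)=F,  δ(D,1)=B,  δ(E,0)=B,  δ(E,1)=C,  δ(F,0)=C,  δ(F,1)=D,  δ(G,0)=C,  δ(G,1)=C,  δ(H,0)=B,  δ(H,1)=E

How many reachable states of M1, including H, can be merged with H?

All states are reachable from the start state.
Initial partition by acceptance: {B,E,H} | {A,C,D,F,G}.
Refine {B,E,H} on symbol 1: members go to different blocks, giving {B,H} and {E}.
Split {A,C,D,F,G} by δ(·,1) → {A,C,F,G} and {D}.
On input 1, block {A,C,F,G} splits into {A,C,G} and {F}.
No further refinement is possible. Final partition (5 blocks): {B,H} | {A,C,G} | {E} | {D} | {F}.
The equivalence class containing H is {B,H}, of size 2.

2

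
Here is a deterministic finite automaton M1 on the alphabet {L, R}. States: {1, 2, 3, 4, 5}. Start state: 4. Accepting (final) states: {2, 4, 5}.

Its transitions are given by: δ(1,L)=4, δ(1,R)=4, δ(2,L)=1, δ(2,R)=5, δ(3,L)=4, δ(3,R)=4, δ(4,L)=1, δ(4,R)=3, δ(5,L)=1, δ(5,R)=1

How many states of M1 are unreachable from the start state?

2

Starting at 4 and following transitions, the reachable set is {1, 3, 4}. That leaves 2, 5 unreachable — 2 in total.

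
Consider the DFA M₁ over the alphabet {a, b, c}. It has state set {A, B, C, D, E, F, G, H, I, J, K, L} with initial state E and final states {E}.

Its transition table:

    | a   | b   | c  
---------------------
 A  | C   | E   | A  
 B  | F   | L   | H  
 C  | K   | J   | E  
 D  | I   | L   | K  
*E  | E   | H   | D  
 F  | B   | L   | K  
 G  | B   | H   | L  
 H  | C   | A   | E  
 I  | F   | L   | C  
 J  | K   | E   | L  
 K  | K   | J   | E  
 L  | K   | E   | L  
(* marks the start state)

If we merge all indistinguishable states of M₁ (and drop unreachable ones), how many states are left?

4

First remove the unreachable states {G}; 11 states remain.
Initial partition by acceptance: {E} | {A,B,C,D,F,H,I,J,K,L}.
Refine {A,B,C,D,F,H,I,J,K,L} on symbol b: members go to different blocks, giving {B,C,D,F,H,I,K} and {A,J,L}.
Split {B,C,D,F,H,I,K} by δ(·,c) → {B,D,F,I} and {C,H,K}.
The partition is now stable with 4 blocks: {E} | {B,D,F,I} | {A,J,L} | {C,H,K}.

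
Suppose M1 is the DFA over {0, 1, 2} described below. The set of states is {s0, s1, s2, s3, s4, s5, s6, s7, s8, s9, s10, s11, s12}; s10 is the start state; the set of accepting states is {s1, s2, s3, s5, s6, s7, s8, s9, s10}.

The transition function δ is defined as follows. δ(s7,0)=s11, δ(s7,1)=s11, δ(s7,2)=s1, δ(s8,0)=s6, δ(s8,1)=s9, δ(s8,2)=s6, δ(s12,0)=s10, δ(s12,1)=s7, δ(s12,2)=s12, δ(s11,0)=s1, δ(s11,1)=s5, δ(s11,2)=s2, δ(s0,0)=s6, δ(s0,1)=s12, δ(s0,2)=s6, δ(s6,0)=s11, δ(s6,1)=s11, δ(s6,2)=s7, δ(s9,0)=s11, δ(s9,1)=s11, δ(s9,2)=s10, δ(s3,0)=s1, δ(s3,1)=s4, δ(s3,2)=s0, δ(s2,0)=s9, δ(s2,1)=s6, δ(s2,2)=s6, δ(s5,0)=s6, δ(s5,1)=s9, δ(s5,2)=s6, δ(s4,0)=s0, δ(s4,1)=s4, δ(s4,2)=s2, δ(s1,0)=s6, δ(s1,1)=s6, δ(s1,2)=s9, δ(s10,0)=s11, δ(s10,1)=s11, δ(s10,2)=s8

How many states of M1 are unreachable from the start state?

4

BFS from s10 reaches {s1, s2, s5, s6, s7, s8, s9, s10, s11}; the 4 state(s) s0, s3, s4, s12 are never visited.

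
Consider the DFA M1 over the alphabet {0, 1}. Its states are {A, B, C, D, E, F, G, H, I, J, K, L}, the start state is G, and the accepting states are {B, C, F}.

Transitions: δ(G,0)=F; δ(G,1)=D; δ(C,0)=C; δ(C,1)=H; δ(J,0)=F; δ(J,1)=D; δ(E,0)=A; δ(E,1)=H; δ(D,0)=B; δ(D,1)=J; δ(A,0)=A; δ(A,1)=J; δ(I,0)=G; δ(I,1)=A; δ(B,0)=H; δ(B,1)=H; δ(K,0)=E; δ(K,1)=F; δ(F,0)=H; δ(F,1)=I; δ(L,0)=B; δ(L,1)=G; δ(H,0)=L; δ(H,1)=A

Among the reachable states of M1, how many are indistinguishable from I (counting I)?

States {C,E,K} cannot be reached from the start state, so discard them.
P0 = {B,F} | {A,D,G,H,I,J,L}.
On input 0, block {A,D,G,H,I,J,L} splits into {D,G,J,L} and {A,H,I}.
Refine {A,H,I} on symbol 0: members go to different blocks, giving {H,I} and {A}.
The partition is now stable with 4 blocks: {B,F} | {D,G,J,L} | {H,I} | {A}.
State I belongs to the block {H,I}, which has 2 states.

2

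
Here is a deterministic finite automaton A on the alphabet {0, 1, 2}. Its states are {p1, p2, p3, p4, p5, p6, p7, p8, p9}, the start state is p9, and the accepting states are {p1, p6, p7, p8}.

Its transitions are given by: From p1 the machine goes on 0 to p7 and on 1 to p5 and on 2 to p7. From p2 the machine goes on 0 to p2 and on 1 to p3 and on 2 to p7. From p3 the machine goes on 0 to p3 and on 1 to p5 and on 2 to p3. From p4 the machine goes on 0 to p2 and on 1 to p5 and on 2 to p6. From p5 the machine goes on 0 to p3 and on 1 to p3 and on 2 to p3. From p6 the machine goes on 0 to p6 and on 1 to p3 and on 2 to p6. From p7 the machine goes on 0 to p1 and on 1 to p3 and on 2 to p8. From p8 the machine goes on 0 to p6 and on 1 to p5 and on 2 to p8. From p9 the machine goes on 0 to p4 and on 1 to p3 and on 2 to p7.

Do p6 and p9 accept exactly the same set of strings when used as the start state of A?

No

Start with accepting vs non-accepting: {p1,p6,p7,p8} | {p2,p3,p4,p5,p9}.
On input 2, block {p2,p3,p4,p5,p9} splits into {p2,p4,p9} and {p3,p5}.
Stable partition: {p1,p6,p7,p8} | {p2,p4,p9} | {p3,p5} — 3 equivalence classes.
p6 and p9 end up in different blocks, so they are distinguishable. For instance, the string 'ε' is accepted from only p6.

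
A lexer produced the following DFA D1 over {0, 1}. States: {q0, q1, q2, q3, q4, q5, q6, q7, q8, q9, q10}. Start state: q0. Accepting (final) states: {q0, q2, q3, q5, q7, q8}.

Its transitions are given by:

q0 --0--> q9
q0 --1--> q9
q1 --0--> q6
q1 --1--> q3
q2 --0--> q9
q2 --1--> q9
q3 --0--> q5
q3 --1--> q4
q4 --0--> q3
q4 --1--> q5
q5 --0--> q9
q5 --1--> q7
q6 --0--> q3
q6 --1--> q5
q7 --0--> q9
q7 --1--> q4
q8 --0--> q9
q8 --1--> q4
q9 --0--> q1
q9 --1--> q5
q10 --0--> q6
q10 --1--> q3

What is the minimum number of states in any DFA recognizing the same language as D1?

7

First remove the unreachable states {q2,q8,q10}; 8 states remain.
Start with accepting vs non-accepting: {q0,q3,q5,q7} | {q1,q4,q6,q9}.
Split {q0,q3,q5,q7} by δ(·,0) → {q0,q5,q7} and {q3}.
Refine {q0,q5,q7} on symbol 1: members go to different blocks, giving {q0,q7} and {q5}.
Refine {q1,q4,q6,q9} on symbol 0: members go to different blocks, giving {q1,q9} and {q4,q6}.
Refine {q0,q7} on symbol 1: members go to different blocks, giving {q0} and {q7}.
Refine {q1,q9} on symbol 0: members go to different blocks, giving {q1} and {q9}.
The partition is now stable with 7 blocks: {q0} | {q1} | {q3} | {q5} | {q4,q6} | {q7} | {q9}.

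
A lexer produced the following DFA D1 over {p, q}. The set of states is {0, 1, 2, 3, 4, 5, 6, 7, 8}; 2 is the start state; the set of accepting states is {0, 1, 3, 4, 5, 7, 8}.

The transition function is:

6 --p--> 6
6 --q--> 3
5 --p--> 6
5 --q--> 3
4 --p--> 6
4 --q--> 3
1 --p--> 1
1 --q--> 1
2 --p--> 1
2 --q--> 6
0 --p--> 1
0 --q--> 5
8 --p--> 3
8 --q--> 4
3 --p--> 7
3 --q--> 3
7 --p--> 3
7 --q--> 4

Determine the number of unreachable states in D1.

3

No path from 2 leads to 0, 5, 8; the other 6 states are all reachable.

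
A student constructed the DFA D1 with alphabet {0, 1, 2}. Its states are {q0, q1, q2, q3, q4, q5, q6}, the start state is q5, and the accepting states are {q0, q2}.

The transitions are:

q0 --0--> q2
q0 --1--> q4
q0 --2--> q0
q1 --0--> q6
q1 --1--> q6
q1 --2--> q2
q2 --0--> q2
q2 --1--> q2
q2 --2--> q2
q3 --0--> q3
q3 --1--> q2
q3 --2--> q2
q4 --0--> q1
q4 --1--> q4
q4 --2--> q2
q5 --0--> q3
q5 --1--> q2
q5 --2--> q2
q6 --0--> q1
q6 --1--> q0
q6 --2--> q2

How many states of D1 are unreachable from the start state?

BFS from q5 reaches {q2, q3, q5}; the 4 state(s) q0, q1, q4, q6 are never visited.

4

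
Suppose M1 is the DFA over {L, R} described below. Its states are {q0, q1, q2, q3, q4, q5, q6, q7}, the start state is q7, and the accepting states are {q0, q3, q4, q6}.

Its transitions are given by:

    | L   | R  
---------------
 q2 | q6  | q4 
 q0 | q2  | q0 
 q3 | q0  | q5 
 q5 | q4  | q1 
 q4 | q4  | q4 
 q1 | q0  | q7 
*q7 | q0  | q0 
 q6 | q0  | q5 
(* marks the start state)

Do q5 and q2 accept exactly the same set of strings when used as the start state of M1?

No

States {q3} cannot be reached from the start state, so discard them.
P0 = {q0,q4,q6} | {q1,q2,q5,q7}.
On input L, block {q0,q4,q6} splits into {q4,q6} and {q0}.
Refine {q4,q6} on symbol L: members go to different blocks, giving {q4} and {q6}.
Split {q1,q2,q5,q7} by δ(·,L) → {q1,q7} and {q2} and {q5}.
Split {q1,q7} by δ(·,R) → {q1} and {q7}.
No further refinement is possible. Final partition (7 blocks): {q4} | {q1} | {q0} | {q6} | {q2} | {q5} | {q7}.
q5 and q2 end up in different blocks, so they are distinguishable. For instance, the string 'R' is accepted from only q2.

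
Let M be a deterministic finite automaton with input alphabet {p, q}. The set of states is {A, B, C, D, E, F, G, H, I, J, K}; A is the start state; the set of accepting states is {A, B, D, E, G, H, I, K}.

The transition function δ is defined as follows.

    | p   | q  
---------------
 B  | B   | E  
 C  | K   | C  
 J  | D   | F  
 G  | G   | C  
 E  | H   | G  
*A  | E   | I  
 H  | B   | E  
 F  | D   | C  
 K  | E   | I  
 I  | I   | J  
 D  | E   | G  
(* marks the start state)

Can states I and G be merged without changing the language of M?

Yes

All states are reachable from the start state.
P0 = {A,B,D,E,G,H,I,K} | {C,F,J}.
Split {A,B,D,E,G,H,I,K} by δ(·,q) → {A,B,D,E,H,K} and {G,I}.
Split {A,B,D,E,H,K} by δ(·,q) → {A,D,E,K} and {B,H}.
Refine {A,D,E,K} on symbol p: members go to different blocks, giving {A,D,K} and {E}.
Stable partition: {A,D,K} | {C,F,J} | {G,I} | {B,H} | {E} — 5 equivalence classes.
I and G lie in the same block of the stable partition, so they are equivalent — no string distinguishes them.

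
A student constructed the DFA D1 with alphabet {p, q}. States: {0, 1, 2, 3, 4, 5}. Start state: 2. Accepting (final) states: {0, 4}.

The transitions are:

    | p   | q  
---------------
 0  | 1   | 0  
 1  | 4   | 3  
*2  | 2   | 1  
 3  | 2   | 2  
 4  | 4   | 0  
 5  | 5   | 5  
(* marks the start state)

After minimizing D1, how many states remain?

5

Reachable states from the start: {0,1,2,3,4}. Unreachable: {5} — drop them.
P0 = {0,4} | {1,2,3}.
On input p, block {0,4} splits into {0} and {4}.
Split {1,2,3} by δ(·,p) → {2,3} and {1}.
On input q, block {2,3} splits into {2} and {3}.
Stable partition: {0} | {2} | {4} | {1} | {3} — 5 equivalence classes.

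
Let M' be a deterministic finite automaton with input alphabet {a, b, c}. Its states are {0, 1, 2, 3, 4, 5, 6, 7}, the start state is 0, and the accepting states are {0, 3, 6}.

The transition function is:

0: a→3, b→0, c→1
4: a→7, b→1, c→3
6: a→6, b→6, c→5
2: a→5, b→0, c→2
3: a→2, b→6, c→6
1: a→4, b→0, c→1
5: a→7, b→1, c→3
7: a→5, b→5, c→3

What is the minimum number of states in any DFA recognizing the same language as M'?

6

Every state is reachable, so we keep all 8.
Initial partition by acceptance: {0,3,6} | {1,2,4,5,7}.
On input a, block {0,3,6} splits into {0,6} and {3}.
On input a, block {0,6} splits into {0} and {6}.
Refine {1,2,4,5,7} on symbol b: members go to different blocks, giving {4,5,7} and {1,2}.
Refine {4,5,7} on symbol b: members go to different blocks, giving {4,5} and {7}.
No further refinement is possible. Final partition (6 blocks): {0} | {4,5} | {3} | {6} | {1,2} | {7}.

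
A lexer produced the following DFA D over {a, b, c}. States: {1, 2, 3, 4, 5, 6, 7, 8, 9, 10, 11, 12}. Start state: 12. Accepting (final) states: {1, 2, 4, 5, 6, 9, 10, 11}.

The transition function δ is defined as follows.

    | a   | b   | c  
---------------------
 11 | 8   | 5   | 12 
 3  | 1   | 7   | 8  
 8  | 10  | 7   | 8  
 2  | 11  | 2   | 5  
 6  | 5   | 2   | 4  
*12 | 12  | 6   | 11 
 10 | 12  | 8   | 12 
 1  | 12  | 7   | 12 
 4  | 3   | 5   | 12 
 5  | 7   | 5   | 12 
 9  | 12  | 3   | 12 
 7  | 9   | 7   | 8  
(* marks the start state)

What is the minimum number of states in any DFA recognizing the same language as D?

Start with accepting vs non-accepting: {1,2,4,5,6,9,10,11} | {3,7,8,12}.
On input a, block {1,2,4,5,6,9,10,11} splits into {1,4,5,9,10,11} and {2,6}.
Split {1,4,5,9,10,11} by δ(·,b) → {1,9,10} and {4,5,11}.
Refine {3,7,8,12} on symbol a: members go to different blocks, giving {3,7,8} and {12}.
The partition is now stable with 5 blocks: {1,9,10} | {3,7,8} | {2,6} | {4,5,11} | {12}.

5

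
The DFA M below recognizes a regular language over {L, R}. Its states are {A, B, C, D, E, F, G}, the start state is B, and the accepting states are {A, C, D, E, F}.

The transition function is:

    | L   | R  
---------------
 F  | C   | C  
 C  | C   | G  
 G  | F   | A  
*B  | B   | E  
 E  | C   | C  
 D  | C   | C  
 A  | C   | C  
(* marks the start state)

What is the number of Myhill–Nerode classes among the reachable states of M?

4

States {D} cannot be reached from the start state, so discard them.
Initial partition by acceptance: {A,C,E,F} | {B,G}.
On input R, block {A,C,E,F} splits into {A,E,F} and {C}.
On input L, block {B,G} splits into {B} and {G}.
The partition is now stable with 4 blocks: {A,E,F} | {B} | {C} | {G}.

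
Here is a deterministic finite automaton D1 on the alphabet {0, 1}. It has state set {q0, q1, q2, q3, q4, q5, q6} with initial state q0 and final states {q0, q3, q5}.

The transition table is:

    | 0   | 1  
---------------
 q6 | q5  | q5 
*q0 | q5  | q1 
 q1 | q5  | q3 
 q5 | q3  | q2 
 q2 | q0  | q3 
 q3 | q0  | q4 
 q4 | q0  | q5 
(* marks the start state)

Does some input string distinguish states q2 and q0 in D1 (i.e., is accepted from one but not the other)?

First remove the unreachable states {q6}; 6 states remain.
Start with accepting vs non-accepting: {q0,q3,q5} | {q1,q2,q4}.
No further refinement is possible. Final partition (2 blocks): {q0,q3,q5} | {q1,q2,q4}.
q2 and q0 end up in different blocks, so they are distinguishable. For instance, the string 'ε' is accepted from only q0.

Yes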